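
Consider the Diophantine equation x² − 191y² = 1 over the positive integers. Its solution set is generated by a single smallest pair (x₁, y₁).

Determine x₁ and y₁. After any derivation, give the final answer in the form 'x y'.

8994000 650783

d=191: √d = [13; 1,4,1,1,3,…,4,1,26] (ℓ=16, even), read p_15/q_15
step 0: (13, 1)  from 13·(1,0) + (0,1)
step 1: (14, 1)  from 1·(13,1) + (1,0)
step 2: (69, 5)  from 4·(14,1) + (13,1)
step 3: (83, 6)  from 1·(69,5) + (14,1)
step 4: (152, 11)  from 1·(83,6) + (69,5)
…
step 6: (1230, 89)  from 2·(539,39) + (152,11)
…
step 8: (40217, 2910)  from 13·(2999,217) + (1230,89)
step 9: (83433, 6037)  from 2·(40217,2910) + (2999,217)
…
step 11: (704682, 50989)  from 3·(207083,14984) + (83433,6037)
step 12: (911765, 65973)  from 1·(704682,50989) + (207083,14984)
step 13: (1616447, 116962)  from 1·(911765,65973) + (704682,50989)
step 14: (7377553, 533821)  from 4·(1616447,116962) + (911765,65973)
step 15: (8994000, 650783)  from 1·(7377553,533821) + (1616447,116962)
fundamental: x₁=8994000, y₁=650783  (since 80892036000000 − 191·423518513089 = 1)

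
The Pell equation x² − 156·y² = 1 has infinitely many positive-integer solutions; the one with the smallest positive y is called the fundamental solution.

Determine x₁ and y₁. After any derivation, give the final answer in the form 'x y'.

√156 = [12; 2,24, …], period ℓ=2 (even) → k=1
step 0: (12, 1)  from 12·(1,0) + (0,1)
step 1: (25, 2)  from 2·(12,1) + (1,0)
→ (25, 2).  Check: 25²=625, 156·2²=624, difference 1.

25 2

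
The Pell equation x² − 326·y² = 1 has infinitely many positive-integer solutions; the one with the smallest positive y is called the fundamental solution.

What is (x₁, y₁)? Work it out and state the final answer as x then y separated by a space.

325 18

d=326: √d = [18; 18,36] (ℓ=2, even), read p_1/q_1
a_0=18:  p_0=18·1+0=18,  q_0=18·0+1=1
a_1=18:  p_1=18·18+1=325,  q_1=18·1+0=18
→ (325, 18).  Check: 325²=105625, 326·18²=105624, difference 1.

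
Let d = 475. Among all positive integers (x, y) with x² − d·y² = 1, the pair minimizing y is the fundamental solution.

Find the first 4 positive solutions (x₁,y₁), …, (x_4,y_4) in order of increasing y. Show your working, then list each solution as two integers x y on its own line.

57799 2652
6681448801 306565896
772362118440199 35438404443156
89283516160768675201 4096608676513381392

√475 → a₀=21, period (1,3,1,6,2,6,1,3,1,42); ℓ=10 even so k=9
a_0=21:  p_0=21·1+0=21,  q_0=21·0+1=1
a_1=1:  p_1=1·21+1=22,  q_1=1·1+0=1
a_2=3:  p_2=3·22+21=87,  q_2=3·1+1=4
a_3=1:  p_3=1·87+22=109,  q_3=1·4+1=5
a_4=6:  p_4=6·109+87=741,  q_4=6·5+4=34
…
a_7=1:  p_7=1·10287+1591=11878,  q_7=1·472+73=545
a_8=3:  p_8=3·11878+10287=45921,  q_8=3·545+472=2107
a_9=1:  p_9=1·45921+11878=57799,  q_9=1·2107+545=2652
→ (57799, 2652).  Check: 57799²=3340724401, 475·2652²=3340724400, difference 1.
(57799+2652√475)^2 = 6681448801 + 306565896√475
(57799+2652√475)^3 = 772362118440199 + 35438404443156√475
(57799+2652√475)^4 = 89283516160768675201 + 4096608676513381392√475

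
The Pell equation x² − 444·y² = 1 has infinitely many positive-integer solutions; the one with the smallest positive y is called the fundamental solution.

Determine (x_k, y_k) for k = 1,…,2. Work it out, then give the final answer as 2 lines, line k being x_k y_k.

295 14
174049 8260

d=444: √d = [21; 14,42] (ℓ=2, even), read p_1/q_1
a_0=21:  p_0=21·1+0=21,  q_0=21·0+1=1
a_1=14:  p_1=14·21+1=295,  q_1=14·1+0=14
(x₁, y₁) = (295, 14);  295² − 444·14² = 1 ✓
n=2: (295,14)∘(295,14) = (295·295+444·14·14, 295·14+14·295) = (174049,8260)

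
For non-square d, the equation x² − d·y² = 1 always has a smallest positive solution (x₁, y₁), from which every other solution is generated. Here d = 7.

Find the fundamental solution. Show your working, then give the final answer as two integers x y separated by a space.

d=7: √d = [2; 1,1,1,4] (ℓ=4, even), read p_3/q_3
a_0=2:  p_0=2·1+0=2,  q_0=2·0+1=1
a_1=1:  p_1=1·2+1=3,  q_1=1·1+0=1
a_2=1:  p_2=1·3+2=5,  q_2=1·1+1=2
a_3=1:  p_3=1·5+3=8,  q_3=1·2+1=3
→ (8, 3).  Check: 8²=64, 7·3²=63, difference 1.

8 3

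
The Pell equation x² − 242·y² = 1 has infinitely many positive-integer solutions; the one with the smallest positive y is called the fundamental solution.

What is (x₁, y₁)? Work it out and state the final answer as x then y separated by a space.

19601 1260

[15; 1,1,3,1,14,1,3,1,1,30] for √242; ℓ=10 ⇒ convergent index 9
i=0: a=15 ⇒ p=15, q=1
i=1: a=1 ⇒ p=16, q=1
…
i=4: a=1 ⇒ p=140, q=9
i=5: a=14 ⇒ p=2069, q=133
i=6: a=1 ⇒ p=2209, q=142
i=7: a=3 ⇒ p=8696, q=559
i=8: a=1 ⇒ p=10905, q=701
i=9: a=1 ⇒ p=19601, q=1260
fundamental: x₁=19601, y₁=1260  (since 384199201 − 242·1587600 = 1)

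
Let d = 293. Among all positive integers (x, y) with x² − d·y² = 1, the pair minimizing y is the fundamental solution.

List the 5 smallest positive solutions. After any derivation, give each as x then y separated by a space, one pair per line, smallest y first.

d=293: √d = [17; 8,1,1,8,34] (ℓ=5, odd), read p_9/q_9
a_0=17:  p_0=17·1+0=17,  q_0=17·0+1=1
a_1=8:  p_1=8·17+1=137,  q_1=8·1+0=8
a_2=1:  p_2=1·137+17=154,  q_2=1·8+1=9
a_3=1:  p_3=1·154+137=291,  q_3=1·9+8=17
a_4=8:  p_4=8·291+154=2482,  q_4=8·17+9=145
…
a_7=1:  p_7=1·679914+84679=764593,  q_7=1·39721+4947=44668
a_8=1:  p_8=1·764593+679914=1444507,  q_8=1·44668+39721=84389
a_9=8:  p_9=8·1444507+764593=12320649,  q_9=8·84389+44668=719780
(x₁, y₁) = (12320649, 719780);  12320649² − 293·719780² = 1 ✓
(12320649+719780√293)^2 = 303596783562401 + 17736313474440√293
(12320649+719780√293)^3 = 7481018815602612315849 + 437045785745090703340√293
(12320649+719780√293)^4 = 184342013978870716056521769601 + 10769375446188914321717060880√293
(12320649+719780√293)^5 = 4542426500373511536803322165613266249 + 265371389643423565052112223737518900√293

12320649 719780
303596783562401 17736313474440
7481018815602612315849 437045785745090703340
184342013978870716056521769601 10769375446188914321717060880
4542426500373511536803322165613266249 265371389643423565052112223737518900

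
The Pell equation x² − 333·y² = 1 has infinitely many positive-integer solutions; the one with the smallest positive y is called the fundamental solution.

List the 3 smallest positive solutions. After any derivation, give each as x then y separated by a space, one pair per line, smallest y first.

[18; 4,36] for √333; ℓ=2 ⇒ convergent index 1
k=0  a_k=18  p_k/q_k = 18/1
k=1  a_k=4  p_k/q_k = 73/4
(x₁, y₁) = (73, 4);  73² − 333·4² = 1 ✓
n=2: (73,4)∘(73,4) = (73·73+333·4·4, 73·4+4·73) = (10657,584)
n=3: (10657,584)∘(73,4) = (73·10657+333·4·584, 73·584+4·10657) = (1555849,85260)

73 4
10657 584
1555849 85260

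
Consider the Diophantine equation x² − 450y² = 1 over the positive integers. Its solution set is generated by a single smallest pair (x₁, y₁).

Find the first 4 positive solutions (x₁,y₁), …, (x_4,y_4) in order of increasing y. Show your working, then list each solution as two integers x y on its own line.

19601 924
768398401 36222648
30122754096401 1420000245972
1180872205318713601 55666849606371696

d=450: √d = [21; 4,1,2,4,2,1,4,42] (ℓ=8, even), read p_7/q_7
k=0  a_k=21  p_k/q_k = 21/1
…
k=3  a_k=2  p_k/q_k = 297/14
…
k=6  a_k=1  p_k/q_k = 4179/197
k=7  a_k=4  p_k/q_k = 19601/924
→ (19601, 924).  Check: 19601²=384199201, 450·924²=384199200, difference 1.
n=2: (19601,924)∘(19601,924) = (19601·19601+450·924·924, 19601·924+924·19601) = (768398401,36222648)
n=3: (768398401,36222648)∘(19601,924) = (19601·768398401+450·924·36222648, 19601·36222648+924·768398401) = (30122754096401,1420000245972)
n=4: (30122754096401,1420000245972)∘(19601,924) = (19601·30122754096401+450·924·1420000245972, 19601·1420000245972+924·30122754096401) = (1180872205318713601,55666849606371696)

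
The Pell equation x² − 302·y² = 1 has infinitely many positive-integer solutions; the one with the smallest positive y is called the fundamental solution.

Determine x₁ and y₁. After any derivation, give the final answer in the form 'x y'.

4276623 246092

√302 → a₀=17, period (2,1,1,1,4,…,1,2,34); ℓ=16 even so k=15
k=0  a_k=17  p_k/q_k = 17/1
k=1  a_k=2  p_k/q_k = 35/2
…
k=4  a_k=1  p_k/q_k = 139/8
k=5  a_k=4  p_k/q_k = 643/37
k=6  a_k=2  p_k/q_k = 1425/82
k=7  a_k=1  p_k/q_k = 2068/119
k=8  a_k=16  p_k/q_k = 34513/1986
k=9  a_k=1  p_k/q_k = 36581/2105
…
k=11  a_k=4  p_k/q_k = 467281/26889
k=12  a_k=1  p_k/q_k = 574956/33085
k=13  a_k=1  p_k/q_k = 1042237/59974
k=14  a_k=1  p_k/q_k = 1617193/93059
k=15  a_k=2  p_k/q_k = 4276623/246092
→ (4276623, 246092).  Check: 4276623²=18289504284129, 302·246092²=18289504284128, difference 1.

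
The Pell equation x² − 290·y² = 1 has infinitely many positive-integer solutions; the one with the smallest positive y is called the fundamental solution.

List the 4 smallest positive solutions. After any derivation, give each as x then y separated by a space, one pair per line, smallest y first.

√290 = [17; 34, …], period ℓ=1 (odd) → k=1
i=0: a=17 ⇒ p=17, q=1
i=1: a=34 ⇒ p=579, q=34
(x₁, y₁) = (579, 34);  579² − 290·34² = 1 ✓
(x_2, y_2) = (579·579 + 290·34·34, 579·34 + 34·579) = (670481, 39372)
(x_3, y_3) = (579·670481 + 290·34·39372, 579·39372 + 34·670481) = (776416419, 45592742)
(x_4, y_4) = (579·776416419 + 290·34·45592742, 579·45592742 + 34·776416419) = (899089542721, 52796355864)

579 34
670481 39372
776416419 45592742
899089542721 52796355864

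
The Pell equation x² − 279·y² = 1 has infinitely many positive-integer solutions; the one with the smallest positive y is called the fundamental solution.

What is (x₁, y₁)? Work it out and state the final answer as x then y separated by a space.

√279 = [16; 1,2,2,1,2,2,1,32, …], period ℓ=8 (even) → k=7
k=0  a_k=16  p_k/q_k = 16/1
k=1  a_k=1  p_k/q_k = 17/1
k=2  a_k=2  p_k/q_k = 50/3
…
k=4  a_k=1  p_k/q_k = 167/10
k=5  a_k=2  p_k/q_k = 451/27
k=6  a_k=2  p_k/q_k = 1069/64
k=7  a_k=1  p_k/q_k = 1520/91
→ (1520, 91).  Check: 1520²=2310400, 279·91²=2310399, difference 1.

1520 91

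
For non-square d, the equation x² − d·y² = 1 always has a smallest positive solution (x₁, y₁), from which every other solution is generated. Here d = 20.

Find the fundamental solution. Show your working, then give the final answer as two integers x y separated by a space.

9 2

[4; 2,8] for √20; ℓ=2 ⇒ convergent index 1
a_0=4:  p_0=4·1+0=4,  q_0=4·0+1=1
a_1=2:  p_1=2·4+1=9,  q_1=2·1+0=2
fundamental: x₁=9, y₁=2  (since 81 − 20·4 = 1)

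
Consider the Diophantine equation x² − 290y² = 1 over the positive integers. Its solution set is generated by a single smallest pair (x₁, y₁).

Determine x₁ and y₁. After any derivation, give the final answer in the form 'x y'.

579 34

√290 → a₀=17, period (34); ℓ=1 odd so k=1
step 0: (17, 1)  from 17·(1,0) + (0,1)
step 1: (579, 34)  from 34·(17,1) + (1,0)
fundamental: x₁=579, y₁=34  (since 335241 − 290·1156 = 1)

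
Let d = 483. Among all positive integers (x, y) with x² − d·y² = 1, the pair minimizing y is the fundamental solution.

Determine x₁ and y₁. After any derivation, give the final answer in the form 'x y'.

22 1

[21; 1,42] for √483; ℓ=2 ⇒ convergent index 1
step 0: (21, 1)  from 21·(1,0) + (0,1)
step 1: (22, 1)  from 1·(21,1) + (1,0)
fundamental: x₁=22, y₁=1  (since 484 − 483·1 = 1)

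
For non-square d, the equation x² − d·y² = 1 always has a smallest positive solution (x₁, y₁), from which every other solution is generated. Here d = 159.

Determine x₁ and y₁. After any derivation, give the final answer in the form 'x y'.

√159 = [12; 1,1,1,1,3,1,1,1,1,24, …], period ℓ=10 (even) → k=9
i=0: a=12 ⇒ p=12, q=1
i=1: a=1 ⇒ p=13, q=1
…
i=6: a=1 ⇒ p=290, q=23
i=7: a=1 ⇒ p=517, q=41
i=8: a=1 ⇒ p=807, q=64
i=9: a=1 ⇒ p=1324, q=105
(x₁, y₁) = (1324, 105);  1324² − 159·105² = 1 ✓

1324 105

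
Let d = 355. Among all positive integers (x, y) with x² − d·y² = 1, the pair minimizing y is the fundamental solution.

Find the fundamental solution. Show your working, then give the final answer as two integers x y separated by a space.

954809 50676

√355 → a₀=18, period (1,5,3,3,1,6,1,3,3,5,1,36); ℓ=12 even so k=11
i=0: a=18 ⇒ p=18, q=1
i=1: a=1 ⇒ p=19, q=1
i=2: a=5 ⇒ p=113, q=6
…
i=4: a=3 ⇒ p=1187, q=63
…
i=6: a=6 ⇒ p=10457, q=555
…
i=9: a=3 ⇒ p=151391, q=8035
i=10: a=5 ⇒ p=803418, q=42641
i=11: a=1 ⇒ p=954809, q=50676
fundamental: x₁=954809, y₁=50676  (since 911660226481 − 355·2568056976 = 1)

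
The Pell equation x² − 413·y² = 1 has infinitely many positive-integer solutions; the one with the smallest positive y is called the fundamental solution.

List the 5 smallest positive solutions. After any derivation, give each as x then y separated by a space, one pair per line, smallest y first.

113399 5580
25718666401 1265532840
5832942102300599 287020317040740
1322899602891852585601 65095633862940217680
300030984130833440606834999 14763559568560095172347900

d=413: √d = [20; 3,9,1,4,1,9,3,40] (ℓ=8, even), read p_7/q_7
k=0  a_k=20  p_k/q_k = 20/1
…
k=6  a_k=9  p_k/q_k = 36560/1799
k=7  a_k=3  p_k/q_k = 113399/5580
(x₁, y₁) = (113399, 5580);  113399² − 413·5580² = 1 ✓
(x_2, y_2) = (113399·113399 + 413·5580·5580, 113399·5580 + 5580·113399) = (25718666401, 1265532840)
(x_3, y_3) = (113399·25718666401 + 413·5580·1265532840, 113399·1265532840 + 5580·25718666401) = (5832942102300599, 287020317040740)
(x_4, y_4) = (113399·5832942102300599 + 413·5580·287020317040740, 113399·287020317040740 + 5580·5832942102300599) = (1322899602891852585601, 65095633862940217680)
(x_5, y_5) = (113399·1322899602891852585601 + 413·5580·65095633862940217680, 113399·65095633862940217680 + 5580·1322899602891852585601) = (300030984130833440606834999, 14763559568560095172347900)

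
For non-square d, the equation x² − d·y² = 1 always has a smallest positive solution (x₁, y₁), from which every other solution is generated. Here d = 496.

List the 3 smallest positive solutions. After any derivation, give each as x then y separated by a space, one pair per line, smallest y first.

4620799 207480
42703566796801 1917446753040
394649197502177907199 17720272078000750440

√496 = [22; 3,1,2,4,1,…,1,3,44, …], period ℓ=16 (even) → k=15
i=0: a=22 ⇒ p=22, q=1
…
i=2: a=1 ⇒ p=89, q=4
…
i=4: a=4 ⇒ p=1069, q=48
i=5: a=1 ⇒ p=1314, q=59
…
i=7: a=2 ⇒ p=6080, q=273
…
i=9: a=2 ⇒ p=35166, q=1579
i=10: a=1 ⇒ p=49709, q=2232
…
i=12: a=4 ⇒ p=389209, q=17476
i=13: a=2 ⇒ p=863293, q=38763
i=14: a=1 ⇒ p=1252502, q=56239
i=15: a=3 ⇒ p=4620799, q=207480
(x₁, y₁) = (4620799, 207480);  4620799² − 496·207480² = 1 ✓
k=2:  x_2 = 4620799·4620799+496·207480·207480 = 42703566796801,  y_2 = 4620799·207480+207480·4620799 = 1917446753040
k=3:  x_3 = 4620799·42703566796801+496·207480·1917446753040 = 394649197502177907199,  y_3 = 4620799·1917446753040+207480·42703566796801 = 17720272078000750440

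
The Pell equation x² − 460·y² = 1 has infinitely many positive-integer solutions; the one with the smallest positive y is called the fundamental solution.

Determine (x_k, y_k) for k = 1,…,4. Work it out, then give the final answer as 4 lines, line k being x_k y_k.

2535751 118230
12860066268001 599603681460
65219851798297071751 3040891269731634690
330762608834754335913072001 15421886156225925189922920

d=460: √d = [21; 2,4,3,1,2,10,2,1,3,4,2,42] (ℓ=12, even), read p_11/q_11
step 0: (21, 1)  from 21·(1,0) + (0,1)
…
step 5: (2252, 105)  from 2·(815,38) + (622,29)
step 6: (23335, 1088)  from 10·(2252,105) + (815,38)
step 7: (48922, 2281)  from 2·(23335,1088) + (2252,105)
step 8: (72257, 3369)  from 1·(48922,2281) + (23335,1088)
…
step 10: (1135029, 52921)  from 4·(265693,12388) + (72257,3369)
step 11: (2535751, 118230)  from 2·(1135029,52921) + (265693,12388)
fundamental: x₁=2535751, y₁=118230  (since 6430033134001 − 460·13978332900 = 1)
(x_2, y_2) = (2535751·2535751 + 460·118230·118230, 2535751·118230 + 118230·2535751) = (12860066268001, 599603681460)
(x_3, y_3) = (2535751·12860066268001 + 460·118230·599603681460, 2535751·599603681460 + 118230·12860066268001) = (65219851798297071751, 3040891269731634690)
(x_4, y_4) = (2535751·65219851798297071751 + 460·118230·3040891269731634690, 2535751·3040891269731634690 + 118230·65219851798297071751) = (330762608834754335913072001, 15421886156225925189922920)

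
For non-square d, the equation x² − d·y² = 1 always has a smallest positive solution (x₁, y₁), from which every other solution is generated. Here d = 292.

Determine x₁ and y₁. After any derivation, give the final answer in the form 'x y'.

[17; 11,2,1,3,8,3,1,2,11,34] for √292; ℓ=10 ⇒ convergent index 9
step 0: (17, 1)  from 17·(1,0) + (0,1)
step 1: (188, 11)  from 11·(17,1) + (1,0)
…
step 3: (581, 34)  from 1·(393,23) + (188,11)
step 4: (2136, 125)  from 3·(581,34) + (393,23)
step 5: (17669, 1034)  from 8·(2136,125) + (581,34)
step 6: (55143, 3227)  from 3·(17669,1034) + (2136,125)
step 7: (72812, 4261)  from 1·(55143,3227) + (17669,1034)
step 8: (200767, 11749)  from 2·(72812,4261) + (55143,3227)
step 9: (2281249, 133500)  from 11·(200767,11749) + (72812,4261)
fundamental: x₁=2281249, y₁=133500  (since 5204097000001 − 292·17822250000 = 1)

2281249 133500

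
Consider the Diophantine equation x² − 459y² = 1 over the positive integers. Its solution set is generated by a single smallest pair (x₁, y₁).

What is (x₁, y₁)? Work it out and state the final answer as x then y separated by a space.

d=459: √d = [21; 2,2,1,4,21,4,1,2,2,42] (ℓ=10, even), read p_9/q_9
k=0  a_k=21  p_k/q_k = 21/1
…
k=4  a_k=4  p_k/q_k = 707/33
k=5  a_k=21  p_k/q_k = 14997/700
k=6  a_k=4  p_k/q_k = 60695/2833
k=7  a_k=1  p_k/q_k = 75692/3533
k=8  a_k=2  p_k/q_k = 212079/9899
k=9  a_k=2  p_k/q_k = 499850/23331
fundamental: x₁=499850, y₁=23331  (since 249850022500 − 459·544335561 = 1)

499850 23331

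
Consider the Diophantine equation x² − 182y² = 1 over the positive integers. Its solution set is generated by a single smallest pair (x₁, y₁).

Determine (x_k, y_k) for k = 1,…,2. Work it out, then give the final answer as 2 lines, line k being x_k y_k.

[13; 2,26] for √182; ℓ=2 ⇒ convergent index 1
a_0=13:  p_0=13·1+0=13,  q_0=13·0+1=1
a_1=2:  p_1=2·13+1=27,  q_1=2·1+0=2
fundamental: x₁=27, y₁=2  (since 729 − 182·4 = 1)
n=2: (27,2)∘(27,2) = (27·27+182·2·2, 27·2+2·27) = (1457,108)

27 2
1457 108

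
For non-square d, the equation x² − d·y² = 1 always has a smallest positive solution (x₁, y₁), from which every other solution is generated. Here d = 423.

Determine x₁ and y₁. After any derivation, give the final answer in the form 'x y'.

4607 224

d=423: √d = [20; 1,1,3,4,3,1,1,40] (ℓ=8, even), read p_7/q_7
i=0: a=20 ⇒ p=20, q=1
…
i=6: a=1 ⇒ p=2612, q=127
i=7: a=1 ⇒ p=4607, q=224
→ (4607, 224).  Check: 4607²=21224449, 423·224²=21224448, difference 1.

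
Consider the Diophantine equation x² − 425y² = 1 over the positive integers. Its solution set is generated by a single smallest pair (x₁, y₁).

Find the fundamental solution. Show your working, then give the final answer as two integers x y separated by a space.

143649 6968

d=425: √d = [20; 1,1,1,1,1,1,40] (ℓ=7, odd), read p_13/q_13
k=0  a_k=20  p_k/q_k = 20/1
k=1  a_k=1  p_k/q_k = 21/1
…
k=6  a_k=1  p_k/q_k = 268/13
…
k=8  a_k=1  p_k/q_k = 11153/541
…
k=12  a_k=1  p_k/q_k = 88420/4289
k=13  a_k=1  p_k/q_k = 143649/6968
fundamental: x₁=143649, y₁=6968  (since 20635035201 − 425·48553024 = 1)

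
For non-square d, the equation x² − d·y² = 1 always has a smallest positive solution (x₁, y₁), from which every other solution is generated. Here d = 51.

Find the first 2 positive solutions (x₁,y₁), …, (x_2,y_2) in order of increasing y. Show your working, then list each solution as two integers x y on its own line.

d=51: √d = [7; 7,14] (ℓ=2, even), read p_1/q_1
i=0: a=7 ⇒ p=7, q=1
i=1: a=7 ⇒ p=50, q=7
(x₁, y₁) = (50, 7);  50² − 51·7² = 1 ✓
k=2:  x_2 = 50·50+51·7·7 = 4999,  y_2 = 50·7+7·50 = 700

50 7
4999 700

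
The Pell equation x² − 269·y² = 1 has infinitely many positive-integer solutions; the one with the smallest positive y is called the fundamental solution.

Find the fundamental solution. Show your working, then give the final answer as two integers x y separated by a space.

d=269: √d = [16; 2,2,32] (ℓ=3, odd), read p_5/q_5
step 0: (16, 1)  from 16·(1,0) + (0,1)
…
step 3: (2657, 162)  from 32·(82,5) + (33,2)
step 4: (5396, 329)  from 2·(2657,162) + (82,5)
step 5: (13449, 820)  from 2·(5396,329) + (2657,162)
(x₁, y₁) = (13449, 820);  13449² − 269·820² = 1 ✓

13449 820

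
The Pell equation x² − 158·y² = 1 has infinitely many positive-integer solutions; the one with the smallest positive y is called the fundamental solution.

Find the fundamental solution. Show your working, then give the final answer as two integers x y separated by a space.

[12; 1,1,3,12,3,1,1,24] for √158; ℓ=8 ⇒ convergent index 7
step 0: (12, 1)  from 12·(1,0) + (0,1)
step 1: (13, 1)  from 1·(12,1) + (1,0)
…
step 3: (88, 7)  from 3·(25,2) + (13,1)
…
step 5: (3331, 265)  from 3·(1081,86) + (88,7)
step 6: (4412, 351)  from 1·(3331,265) + (1081,86)
step 7: (7743, 616)  from 1·(4412,351) + (3331,265)
→ (7743, 616).  Check: 7743²=59954049, 158·616²=59954048, difference 1.

7743 616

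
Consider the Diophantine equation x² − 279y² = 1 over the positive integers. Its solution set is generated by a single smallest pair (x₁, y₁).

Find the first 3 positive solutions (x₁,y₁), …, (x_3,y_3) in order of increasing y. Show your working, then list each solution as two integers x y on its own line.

1520 91
4620799 276640
14047227440 840985509

√279 → a₀=16, period (1,2,2,1,2,2,1,32); ℓ=8 even so k=7
k=0  a_k=16  p_k/q_k = 16/1
k=1  a_k=1  p_k/q_k = 17/1
…
k=4  a_k=1  p_k/q_k = 167/10
…
k=6  a_k=2  p_k/q_k = 1069/64
k=7  a_k=1  p_k/q_k = 1520/91
→ (1520, 91).  Check: 1520²=2310400, 279·91²=2310399, difference 1.
(x_2, y_2) = (1520·1520 + 279·91·91, 1520·91 + 91·1520) = (4620799, 276640)
(x_3, y_3) = (1520·4620799 + 279·91·276640, 1520·276640 + 91·4620799) = (14047227440, 840985509)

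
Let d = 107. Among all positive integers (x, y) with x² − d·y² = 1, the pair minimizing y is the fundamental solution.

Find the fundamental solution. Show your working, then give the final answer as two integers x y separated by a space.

√107 → a₀=10, period (2,1,9,1,2,20); ℓ=6 even so k=5
a_0=10:  p_0=10·1+0=10,  q_0=10·0+1=1
…
a_2=1:  p_2=1·21+10=31,  q_2=1·2+1=3
a_3=9:  p_3=9·31+21=300,  q_3=9·3+2=29
a_4=1:  p_4=1·300+31=331,  q_4=1·29+3=32
a_5=2:  p_5=2·331+300=962,  q_5=2·32+29=93
fundamental: x₁=962, y₁=93  (since 925444 − 107·8649 = 1)

962 93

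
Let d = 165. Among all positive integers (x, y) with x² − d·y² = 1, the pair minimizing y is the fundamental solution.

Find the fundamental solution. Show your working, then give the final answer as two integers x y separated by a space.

d=165: √d = [12; 1,5,2,5,1,24] (ℓ=6, even), read p_5/q_5
step 0: (12, 1)  from 12·(1,0) + (0,1)
step 1: (13, 1)  from 1·(12,1) + (1,0)
step 2: (77, 6)  from 5·(13,1) + (12,1)
…
step 4: (912, 71)  from 5·(167,13) + (77,6)
step 5: (1079, 84)  from 1·(912,71) + (167,13)
→ (1079, 84).  Check: 1079²=1164241, 165·84²=1164240, difference 1.

1079 84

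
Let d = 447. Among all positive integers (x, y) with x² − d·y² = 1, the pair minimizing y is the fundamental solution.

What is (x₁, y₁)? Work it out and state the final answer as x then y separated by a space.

148 7

d=447: √d = [21; 7,42] (ℓ=2, even), read p_1/q_1
k=0  a_k=21  p_k/q_k = 21/1
k=1  a_k=7  p_k/q_k = 148/7
(x₁, y₁) = (148, 7);  148² − 447·7² = 1 ✓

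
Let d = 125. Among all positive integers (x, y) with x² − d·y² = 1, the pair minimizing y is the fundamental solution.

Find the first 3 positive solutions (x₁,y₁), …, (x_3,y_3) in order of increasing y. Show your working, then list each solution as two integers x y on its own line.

√125 = [11; 5,1,1,5,22, …], period ℓ=5 (odd) → k=9
i=0: a=11 ⇒ p=11, q=1
i=1: a=5 ⇒ p=56, q=5
i=2: a=1 ⇒ p=67, q=6
i=3: a=1 ⇒ p=123, q=11
i=4: a=5 ⇒ p=682, q=61
i=5: a=22 ⇒ p=15127, q=1353
i=6: a=5 ⇒ p=76317, q=6826
i=7: a=1 ⇒ p=91444, q=8179
i=8: a=1 ⇒ p=167761, q=15005
i=9: a=5 ⇒ p=930249, q=83204
(x₁, y₁) = (930249, 83204);  930249² − 125·83204² = 1 ✓
(x_2, y_2) = (930249·930249 + 125·83204·83204, 930249·83204 + 83204·930249) = (1730726404001, 154800875592)
(x_3, y_3) = (930249·1730726404001 + 125·83204·154800875592, 930249·154800875592 + 83204·1730726404001) = (3220013013190122249, 288006719437081612)

930249 83204
1730726404001 154800875592
3220013013190122249 288006719437081612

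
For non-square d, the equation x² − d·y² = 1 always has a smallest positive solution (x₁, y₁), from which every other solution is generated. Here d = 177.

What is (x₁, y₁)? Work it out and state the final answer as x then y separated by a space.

62423 4692

√177 → a₀=13, period (3,3,2,8,2,3,3,26); ℓ=8 even so k=7
a_0=13:  p_0=13·1+0=13,  q_0=13·0+1=1
…
a_3=2:  p_3=2·133+40=306,  q_3=2·10+3=23
a_4=8:  p_4=8·306+133=2581,  q_4=8·23+10=194
…
a_6=3:  p_6=3·5468+2581=18985,  q_6=3·411+194=1427
a_7=3:  p_7=3·18985+5468=62423,  q_7=3·1427+411=4692
fundamental: x₁=62423, y₁=4692  (since 3896630929 − 177·22014864 = 1)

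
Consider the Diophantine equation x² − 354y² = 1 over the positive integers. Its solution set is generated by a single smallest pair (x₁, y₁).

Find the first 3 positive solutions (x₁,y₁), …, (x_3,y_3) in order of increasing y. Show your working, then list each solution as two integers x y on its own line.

258065 13716
133195088449 7079239080
68745981000924305 3653807666346684

d=354: √d = [18; 1,4,2,2,18,2,2,4,1,36] (ℓ=10, even), read p_9/q_9
a_0=18:  p_0=18·1+0=18,  q_0=18·0+1=1
…
a_3=2:  p_3=2·94+19=207,  q_3=2·5+1=11
a_4=2:  p_4=2·207+94=508,  q_4=2·11+5=27
a_5=18:  p_5=18·508+207=9351,  q_5=18·27+11=497
a_6=2:  p_6=2·9351+508=19210,  q_6=2·497+27=1021
…
a_8=4:  p_8=4·47771+19210=210294,  q_8=4·2539+1021=11177
a_9=1:  p_9=1·210294+47771=258065,  q_9=1·11177+2539=13716
→ (258065, 13716).  Check: 258065²=66597544225, 354·13716²=66597544224, difference 1.
(x_2, y_2) = (258065·258065 + 354·13716·13716, 258065·13716 + 13716·258065) = (133195088449, 7079239080)
(x_3, y_3) = (258065·133195088449 + 354·13716·7079239080, 258065·7079239080 + 13716·133195088449) = (68745981000924305, 3653807666346684)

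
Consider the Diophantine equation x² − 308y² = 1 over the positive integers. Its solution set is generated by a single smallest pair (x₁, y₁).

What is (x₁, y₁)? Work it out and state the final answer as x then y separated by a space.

351 20

√308 = [17; 1,1,4,1,1,34, …], period ℓ=6 (even) → k=5
a_0=17:  p_0=17·1+0=17,  q_0=17·0+1=1
…
a_3=4:  p_3=4·35+18=158,  q_3=4·2+1=9
a_4=1:  p_4=1·158+35=193,  q_4=1·9+2=11
a_5=1:  p_5=1·193+158=351,  q_5=1·11+9=20
→ (351, 20).  Check: 351²=123201, 308·20²=123200, difference 1.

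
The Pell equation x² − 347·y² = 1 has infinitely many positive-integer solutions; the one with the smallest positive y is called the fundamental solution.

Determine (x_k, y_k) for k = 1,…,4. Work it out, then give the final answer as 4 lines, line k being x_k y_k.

[18; 1,1,1,2,4,…,1,1,36] for √347; ℓ=14 ⇒ convergent index 13
a_0=18:  p_0=18·1+0=18,  q_0=18·0+1=1
a_1=1:  p_1=1·18+1=19,  q_1=1·1+0=1
a_2=1:  p_2=1·19+18=37,  q_2=1·1+1=2
a_3=1:  p_3=1·37+19=56,  q_3=1·2+1=3
a_4=2:  p_4=2·56+37=149,  q_4=2·3+2=8
a_5=4:  p_5=4·149+56=652,  q_5=4·8+3=35
…
a_7=17:  p_7=17·801+652=14269,  q_7=17·43+35=766
a_8=1:  p_8=1·14269+801=15070,  q_8=1·766+43=809
…
a_10=2:  p_10=2·74549+15070=164168,  q_10=2·4002+809=8813
…
a_12=1:  p_12=1·238717+164168=402885,  q_12=1·12815+8813=21628
a_13=1:  p_13=1·402885+238717=641602,  q_13=1·21628+12815=34443
(x₁, y₁) = (641602, 34443);  641602² − 347·34443² = 1 ✓
(x_2, y_2) = (641602·641602 + 347·34443·34443, 641602·34443 + 34443·641602) = (823306252807, 44197395372)
(x_3, y_3) = (641602·823306252807 + 347·34443·44197395372, 641602·44197395372 + 34443·823306252807) = (1056469876826312026, 56714274530897445)
(x_4, y_4) = (641602·1056469876826312026 + 347·34443·56714274530897445, 641602·56714274530897445 + 34443·1056469876826312026) = (1355666371822207590758497, 72775983935101527618408)

641602 34443
823306252807 44197395372
1056469876826312026 56714274530897445
1355666371822207590758497 72775983935101527618408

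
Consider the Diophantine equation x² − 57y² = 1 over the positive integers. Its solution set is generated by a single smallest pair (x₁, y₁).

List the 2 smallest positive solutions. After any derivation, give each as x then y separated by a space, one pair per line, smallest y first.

d=57: √d = [7; 1,1,4,1,1,14] (ℓ=6, even), read p_5/q_5
step 0: (7, 1)  from 7·(1,0) + (0,1)
step 1: (8, 1)  from 1·(7,1) + (1,0)
step 2: (15, 2)  from 1·(8,1) + (7,1)
step 3: (68, 9)  from 4·(15,2) + (8,1)
step 4: (83, 11)  from 1·(68,9) + (15,2)
step 5: (151, 20)  from 1·(83,11) + (68,9)
fundamental: x₁=151, y₁=20  (since 22801 − 57·400 = 1)
k=2:  x_2 = 151·151+57·20·20 = 45601,  y_2 = 151·20+20·151 = 6040

151 20
45601 6040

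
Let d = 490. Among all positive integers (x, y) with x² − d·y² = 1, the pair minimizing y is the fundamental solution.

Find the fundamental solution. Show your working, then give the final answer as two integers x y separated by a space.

d=490: √d = [22; 7,2,1,4,4,4,1,2,7,44] (ℓ=10, even), read p_9/q_9
k=0  a_k=22  p_k/q_k = 22/1
…
k=3  a_k=1  p_k/q_k = 487/22
…
k=5  a_k=4  p_k/q_k = 9607/434
…
k=8  a_k=2  p_k/q_k = 141338/6385
k=9  a_k=7  p_k/q_k = 1039681/46968
fundamental: x₁=1039681, y₁=46968  (since 1080936581761 − 490·2205993024 = 1)

1039681 46968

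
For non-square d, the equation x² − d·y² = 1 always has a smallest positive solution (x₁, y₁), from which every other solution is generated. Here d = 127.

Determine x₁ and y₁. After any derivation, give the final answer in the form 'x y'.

[11; 3,1,2,2,7,11,7,2,2,1,3,22] for √127; ℓ=12 ⇒ convergent index 11
step 0: (11, 1)  from 11·(1,0) + (0,1)
step 1: (34, 3)  from 3·(11,1) + (1,0)
step 2: (45, 4)  from 1·(34,3) + (11,1)
step 3: (124, 11)  from 2·(45,4) + (34,3)
step 4: (293, 26)  from 2·(124,11) + (45,4)
step 5: (2175, 193)  from 7·(293,26) + (124,11)
step 6: (24218, 2149)  from 11·(2175,193) + (293,26)
step 7: (171701, 15236)  from 7·(24218,2149) + (2175,193)
…
step 10: (1274561, 113099)  from 1·(906941,80478) + (367620,32621)
step 11: (4730624, 419775)  from 3·(1274561,113099) + (906941,80478)
fundamental: x₁=4730624, y₁=419775  (since 22378803429376 − 127·176211050625 = 1)

4730624 419775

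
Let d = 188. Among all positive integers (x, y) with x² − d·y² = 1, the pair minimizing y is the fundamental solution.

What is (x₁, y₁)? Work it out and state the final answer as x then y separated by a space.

4607 336

√188 = [13; 1,2,2,6,2,2,1,26, …], period ℓ=8 (even) → k=7
i=0: a=13 ⇒ p=13, q=1
i=1: a=1 ⇒ p=14, q=1
…
i=3: a=2 ⇒ p=96, q=7
…
i=6: a=2 ⇒ p=3277, q=239
i=7: a=1 ⇒ p=4607, q=336
→ (4607, 336).  Check: 4607²=21224449, 188·336²=21224448, difference 1.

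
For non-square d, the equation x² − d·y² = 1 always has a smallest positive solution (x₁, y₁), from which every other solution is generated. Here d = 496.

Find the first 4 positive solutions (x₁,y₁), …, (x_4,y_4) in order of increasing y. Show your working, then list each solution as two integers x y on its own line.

√496 = [22; 3,1,2,4,1,…,1,3,44, …], period ℓ=16 (even) → k=15
k=0  a_k=22  p_k/q_k = 22/1
…
k=2  a_k=1  p_k/q_k = 89/4
k=3  a_k=2  p_k/q_k = 245/11
…
k=7  a_k=2  p_k/q_k = 6080/273
k=8  a_k=2  p_k/q_k = 14543/653
…
k=10  a_k=1  p_k/q_k = 49709/2232
k=11  a_k=1  p_k/q_k = 84875/3811
…
k=14  a_k=1  p_k/q_k = 1252502/56239
k=15  a_k=3  p_k/q_k = 4620799/207480
(x₁, y₁) = (4620799, 207480);  4620799² − 496·207480² = 1 ✓
(x_2, y_2) = (4620799·4620799 + 496·207480·207480, 4620799·207480 + 207480·4620799) = (42703566796801, 1917446753040)
(x_3, y_3) = (4620799·42703566796801 + 496·207480·1917446753040, 4620799·1917446753040 + 207480·42703566796801) = (394649197502177907199, 17720272078000750440)
(x_4, y_4) = (4620799·394649197502177907199 + 496·207480·17720272078000750440, 4620799·17720272078000750440 + 207480·394649197502177907199) = (3647189234337689639247667201, 163763630995505661818050080)

4620799 207480
42703566796801 1917446753040
394649197502177907199 17720272078000750440
3647189234337689639247667201 163763630995505661818050080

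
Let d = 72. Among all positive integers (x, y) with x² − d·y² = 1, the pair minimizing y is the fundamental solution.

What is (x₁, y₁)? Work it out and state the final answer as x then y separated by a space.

17 2

√72 → a₀=8, period (2,16); ℓ=2 even so k=1
i=0: a=8 ⇒ p=8, q=1
i=1: a=2 ⇒ p=17, q=2
fundamental: x₁=17, y₁=2  (since 289 − 72·4 = 1)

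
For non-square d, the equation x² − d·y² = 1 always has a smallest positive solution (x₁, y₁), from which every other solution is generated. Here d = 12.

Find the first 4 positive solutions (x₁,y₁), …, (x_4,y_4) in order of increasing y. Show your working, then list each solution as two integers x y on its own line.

7 2
97 28
1351 390
18817 5432

√12 = [3; 2,6, …], period ℓ=2 (even) → k=1
i=0: a=3 ⇒ p=3, q=1
i=1: a=2 ⇒ p=7, q=2
→ (7, 2).  Check: 7²=49, 12·2²=48, difference 1.
n=2: (7,2)∘(7,2) = (7·7+12·2·2, 7·2+2·7) = (97,28)
n=3: (97,28)∘(7,2) = (7·97+12·2·28, 7·28+2·97) = (1351,390)
n=4: (1351,390)∘(7,2) = (7·1351+12·2·390, 7·390+2·1351) = (18817,5432)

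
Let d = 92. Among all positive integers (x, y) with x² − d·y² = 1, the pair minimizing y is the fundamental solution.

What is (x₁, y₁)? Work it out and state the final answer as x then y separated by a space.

[9; 1,1,2,4,2,1,1,18] for √92; ℓ=8 ⇒ convergent index 7
a_0=9:  p_0=9·1+0=9,  q_0=9·0+1=1
…
a_4=4:  p_4=4·48+19=211,  q_4=4·5+2=22
a_5=2:  p_5=2·211+48=470,  q_5=2·22+5=49
a_6=1:  p_6=1·470+211=681,  q_6=1·49+22=71
a_7=1:  p_7=1·681+470=1151,  q_7=1·71+49=120
fundamental: x₁=1151, y₁=120  (since 1324801 − 92·14400 = 1)

1151 120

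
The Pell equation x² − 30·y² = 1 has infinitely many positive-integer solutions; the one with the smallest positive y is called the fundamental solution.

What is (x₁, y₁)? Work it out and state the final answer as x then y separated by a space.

11 2

[5; 2,10] for √30; ℓ=2 ⇒ convergent index 1
k=0  a_k=5  p_k/q_k = 5/1
k=1  a_k=2  p_k/q_k = 11/2
(x₁, y₁) = (11, 2);  11² − 30·2² = 1 ✓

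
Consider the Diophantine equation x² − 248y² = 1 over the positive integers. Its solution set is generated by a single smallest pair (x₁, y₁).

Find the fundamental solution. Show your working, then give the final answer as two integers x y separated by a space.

√248 = [15; 1,2,1,30, …], period ℓ=4 (even) → k=3
step 0: (15, 1)  from 15·(1,0) + (0,1)
…
step 2: (47, 3)  from 2·(16,1) + (15,1)
step 3: (63, 4)  from 1·(47,3) + (16,1)
fundamental: x₁=63, y₁=4  (since 3969 − 248·16 = 1)

63 4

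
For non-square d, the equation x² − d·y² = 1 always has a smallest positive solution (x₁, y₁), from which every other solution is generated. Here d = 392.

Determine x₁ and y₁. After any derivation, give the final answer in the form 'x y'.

99 5

d=392: √d = [19; 1,3,1,38] (ℓ=4, even), read p_3/q_3
k=0  a_k=19  p_k/q_k = 19/1
k=1  a_k=1  p_k/q_k = 20/1
k=2  a_k=3  p_k/q_k = 79/4
k=3  a_k=1  p_k/q_k = 99/5
→ (99, 5).  Check: 99²=9801, 392·5²=9800, difference 1.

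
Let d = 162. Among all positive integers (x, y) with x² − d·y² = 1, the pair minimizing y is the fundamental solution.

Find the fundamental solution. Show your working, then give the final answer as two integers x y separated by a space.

19601 1540

√162 → a₀=12, period (1,2,1,2,12,2,1,2,1,24); ℓ=10 even so k=9
i=0: a=12 ⇒ p=12, q=1
i=1: a=1 ⇒ p=13, q=1
i=2: a=2 ⇒ p=38, q=3
…
i=4: a=2 ⇒ p=140, q=11
…
i=6: a=2 ⇒ p=3602, q=283
i=7: a=1 ⇒ p=5333, q=419
i=8: a=2 ⇒ p=14268, q=1121
i=9: a=1 ⇒ p=19601, q=1540
fundamental: x₁=19601, y₁=1540  (since 384199201 − 162·2371600 = 1)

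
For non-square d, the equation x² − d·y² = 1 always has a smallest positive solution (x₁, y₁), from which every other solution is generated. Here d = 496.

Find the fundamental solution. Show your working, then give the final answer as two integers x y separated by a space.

4620799 207480

[22; 3,1,2,4,1,…,1,3,44] for √496; ℓ=16 ⇒ convergent index 15
i=0: a=22 ⇒ p=22, q=1
i=1: a=3 ⇒ p=67, q=3
i=2: a=1 ⇒ p=89, q=4
…
i=4: a=4 ⇒ p=1069, q=48
i=5: a=1 ⇒ p=1314, q=59
i=6: a=1 ⇒ p=2383, q=107
…
i=9: a=2 ⇒ p=35166, q=1579
i=10: a=1 ⇒ p=49709, q=2232
i=11: a=1 ⇒ p=84875, q=3811
i=12: a=4 ⇒ p=389209, q=17476
i=13: a=2 ⇒ p=863293, q=38763
i=14: a=1 ⇒ p=1252502, q=56239
i=15: a=3 ⇒ p=4620799, q=207480
(x₁, y₁) = (4620799, 207480);  4620799² − 496·207480² = 1 ✓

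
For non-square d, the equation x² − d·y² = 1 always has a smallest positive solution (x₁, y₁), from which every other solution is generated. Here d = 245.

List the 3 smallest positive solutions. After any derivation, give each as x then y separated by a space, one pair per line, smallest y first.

d=245: √d = [15; 1,1,1,7,6,7,1,1,1,30] (ℓ=10, even), read p_9/q_9
k=0  a_k=15  p_k/q_k = 15/1
k=1  a_k=1  p_k/q_k = 16/1
k=2  a_k=1  p_k/q_k = 31/2
…
k=4  a_k=7  p_k/q_k = 360/23
k=5  a_k=6  p_k/q_k = 2207/141
k=6  a_k=7  p_k/q_k = 15809/1010
k=7  a_k=1  p_k/q_k = 18016/1151
k=8  a_k=1  p_k/q_k = 33825/2161
k=9  a_k=1  p_k/q_k = 51841/3312
(x₁, y₁) = (51841, 3312);  51841² − 245·3312² = 1 ✓
k=2:  x_2 = 51841·51841+245·3312·3312 = 5374978561,  y_2 = 51841·3312+3312·51841 = 343394784
k=3:  x_3 = 51841·5374978561+245·3312·343394784 = 557288527109761,  y_3 = 51841·343394784+3312·5374978561 = 35603857991376

51841 3312
5374978561 343394784
557288527109761 35603857991376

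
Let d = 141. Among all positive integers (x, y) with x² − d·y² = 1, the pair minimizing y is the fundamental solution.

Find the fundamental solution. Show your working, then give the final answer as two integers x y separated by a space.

95 8

d=141: √d = [11; 1,6,1,22] (ℓ=4, even), read p_3/q_3
i=0: a=11 ⇒ p=11, q=1
i=1: a=1 ⇒ p=12, q=1
i=2: a=6 ⇒ p=83, q=7
i=3: a=1 ⇒ p=95, q=8
→ (95, 8).  Check: 95²=9025, 141·8²=9024, difference 1.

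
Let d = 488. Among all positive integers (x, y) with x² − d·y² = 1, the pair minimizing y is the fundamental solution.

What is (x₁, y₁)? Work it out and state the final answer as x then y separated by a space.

243 11

√488 = [22; 11,44, …], period ℓ=2 (even) → k=1
step 0: (22, 1)  from 22·(1,0) + (0,1)
step 1: (243, 11)  from 11·(22,1) + (1,0)
→ (243, 11).  Check: 243²=59049, 488·11²=59048, difference 1.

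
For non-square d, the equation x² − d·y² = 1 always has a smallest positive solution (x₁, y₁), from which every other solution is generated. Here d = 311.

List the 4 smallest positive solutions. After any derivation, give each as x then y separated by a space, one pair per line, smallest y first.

16883880 957397
570130807708799 32329152120720
19252040283316857636360 1091683049815963029803
650098275797375082487964044801 36863691222253451430108430560

√311 = [17; 1,1,1,2,1,…,1,1,34, …], period ℓ=16 (even) → k=15
i=0: a=17 ⇒ p=17, q=1
i=1: a=1 ⇒ p=18, q=1
i=2: a=1 ⇒ p=35, q=2
…
i=4: a=2 ⇒ p=141, q=8
i=5: a=1 ⇒ p=194, q=11
…
i=7: a=3 ⇒ p=4109, q=233
…
i=9: a=3 ⇒ p=217583, q=12338
…
i=13: a=1 ⇒ p=6159373, q=349266
i=14: a=1 ⇒ p=10724507, q=608131
i=15: a=1 ⇒ p=16883880, q=957397
→ (16883880, 957397).  Check: 16883880²=285065403854400, 311·957397²=285065403854399, difference 1.
n=2: (16883880,957397)∘(16883880,957397) = (16883880·16883880+311·957397·957397, 16883880·957397+957397·16883880) = (570130807708799,32329152120720)
n=3: (570130807708799,32329152120720)∘(16883880,957397) = (16883880·570130807708799+311·957397·32329152120720, 16883880·32329152120720+957397·570130807708799) = (19252040283316857636360,1091683049815963029803)
n=4: (19252040283316857636360,1091683049815963029803)∘(16883880,957397) = (16883880·19252040283316857636360+311·957397·1091683049815963029803, 16883880·1091683049815963029803+957397·19252040283316857636360) = (650098275797375082487964044801,36863691222253451430108430560)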